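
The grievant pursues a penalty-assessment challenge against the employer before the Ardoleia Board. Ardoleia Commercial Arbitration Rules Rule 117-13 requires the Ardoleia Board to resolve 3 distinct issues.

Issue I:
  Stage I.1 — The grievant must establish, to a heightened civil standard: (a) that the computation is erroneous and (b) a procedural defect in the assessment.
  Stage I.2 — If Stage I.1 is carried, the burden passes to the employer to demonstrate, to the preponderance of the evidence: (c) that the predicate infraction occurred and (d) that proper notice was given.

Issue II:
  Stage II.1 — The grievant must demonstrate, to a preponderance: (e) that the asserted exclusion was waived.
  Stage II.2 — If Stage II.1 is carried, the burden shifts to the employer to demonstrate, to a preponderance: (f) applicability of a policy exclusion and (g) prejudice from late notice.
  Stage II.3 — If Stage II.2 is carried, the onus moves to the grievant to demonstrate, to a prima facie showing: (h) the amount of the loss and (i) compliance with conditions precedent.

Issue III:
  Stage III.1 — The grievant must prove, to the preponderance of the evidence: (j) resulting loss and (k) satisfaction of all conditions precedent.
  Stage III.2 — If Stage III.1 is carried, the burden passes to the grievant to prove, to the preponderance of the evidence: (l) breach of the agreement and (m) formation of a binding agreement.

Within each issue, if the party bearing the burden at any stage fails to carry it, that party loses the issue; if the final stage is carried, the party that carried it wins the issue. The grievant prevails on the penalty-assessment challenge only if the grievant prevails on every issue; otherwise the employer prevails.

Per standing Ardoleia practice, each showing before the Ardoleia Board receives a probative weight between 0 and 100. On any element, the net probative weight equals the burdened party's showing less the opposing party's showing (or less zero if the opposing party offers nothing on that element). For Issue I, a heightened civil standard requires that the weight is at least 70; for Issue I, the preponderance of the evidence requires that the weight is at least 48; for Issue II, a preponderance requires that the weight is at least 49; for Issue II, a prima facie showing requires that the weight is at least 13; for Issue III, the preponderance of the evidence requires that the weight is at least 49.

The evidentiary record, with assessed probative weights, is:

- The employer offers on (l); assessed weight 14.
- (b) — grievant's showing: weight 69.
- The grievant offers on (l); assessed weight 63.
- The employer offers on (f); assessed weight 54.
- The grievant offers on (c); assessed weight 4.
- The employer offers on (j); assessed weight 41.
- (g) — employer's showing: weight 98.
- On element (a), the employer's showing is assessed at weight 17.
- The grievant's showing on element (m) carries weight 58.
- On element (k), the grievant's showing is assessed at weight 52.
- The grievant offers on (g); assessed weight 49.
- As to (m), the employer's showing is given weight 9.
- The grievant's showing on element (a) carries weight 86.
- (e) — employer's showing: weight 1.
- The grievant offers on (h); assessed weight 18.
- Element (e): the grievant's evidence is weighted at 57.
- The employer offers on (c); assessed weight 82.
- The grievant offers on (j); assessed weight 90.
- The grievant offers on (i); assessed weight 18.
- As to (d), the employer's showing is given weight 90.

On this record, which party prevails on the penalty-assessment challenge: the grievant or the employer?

— Issue I —
Stage I.1 (grievant, a heightened civil standard, weight is at least 70): (a) net 86−17=69 < 70 — fails; (b) 69 < 70 — fails.
  The grievant does not carry Stage I.1.
The analysis ends at Stage I.1; the employer prevails on this issue.
— Issue II —
Stage II.1 (grievant, a preponderance, weight is at least 49): (e) net 57−1=56 ≥ 49 — meets.
  Stage II.1 is satisfied; the onus moves to the employer.
Stage II.2 (employer, a preponderance, weight is at least 49): (f) 54 ≥ 49 — meets; (g) net 98−49=49 ≥ 49 — meets.
  Stage II.2 is satisfied; the onus moves to the grievant.
Stage II.3 (grievant, a prima facie showing, weight is at least 13): (h) 18 ≥ 13 — meets; (i) 18 ≥ 13 — meets.
  The grievant carries the last stage.
With every stage satisfied, the grievant prevails on this issue.
— Issue III —
Stage III.1 — burden on grievant; standard: the preponderance of the evidence (weight is at least 49).
    (j): 90 − 41 = 49 ≥ 49 [met]
    (k): 52 ≥ 49 [met]
  All elements met. The grievant retains the burden for Stage III.2.
Stage III.2 — burden on grievant; standard: the preponderance of the evidence (weight is at least 49).
    (l): 63 − 14 = 49 ≥ 49 [met]
    (m): 58 − 9 = 49 ≥ 49 [met]
  All elements met at the final stage.
Every stage carried; the grievant prevails on this issue.
Per-issue: Issue I → employer; Issue II → grievant; Issue III → grievant. The grievant must prevail on every issue; overall, the employer prevails.

employer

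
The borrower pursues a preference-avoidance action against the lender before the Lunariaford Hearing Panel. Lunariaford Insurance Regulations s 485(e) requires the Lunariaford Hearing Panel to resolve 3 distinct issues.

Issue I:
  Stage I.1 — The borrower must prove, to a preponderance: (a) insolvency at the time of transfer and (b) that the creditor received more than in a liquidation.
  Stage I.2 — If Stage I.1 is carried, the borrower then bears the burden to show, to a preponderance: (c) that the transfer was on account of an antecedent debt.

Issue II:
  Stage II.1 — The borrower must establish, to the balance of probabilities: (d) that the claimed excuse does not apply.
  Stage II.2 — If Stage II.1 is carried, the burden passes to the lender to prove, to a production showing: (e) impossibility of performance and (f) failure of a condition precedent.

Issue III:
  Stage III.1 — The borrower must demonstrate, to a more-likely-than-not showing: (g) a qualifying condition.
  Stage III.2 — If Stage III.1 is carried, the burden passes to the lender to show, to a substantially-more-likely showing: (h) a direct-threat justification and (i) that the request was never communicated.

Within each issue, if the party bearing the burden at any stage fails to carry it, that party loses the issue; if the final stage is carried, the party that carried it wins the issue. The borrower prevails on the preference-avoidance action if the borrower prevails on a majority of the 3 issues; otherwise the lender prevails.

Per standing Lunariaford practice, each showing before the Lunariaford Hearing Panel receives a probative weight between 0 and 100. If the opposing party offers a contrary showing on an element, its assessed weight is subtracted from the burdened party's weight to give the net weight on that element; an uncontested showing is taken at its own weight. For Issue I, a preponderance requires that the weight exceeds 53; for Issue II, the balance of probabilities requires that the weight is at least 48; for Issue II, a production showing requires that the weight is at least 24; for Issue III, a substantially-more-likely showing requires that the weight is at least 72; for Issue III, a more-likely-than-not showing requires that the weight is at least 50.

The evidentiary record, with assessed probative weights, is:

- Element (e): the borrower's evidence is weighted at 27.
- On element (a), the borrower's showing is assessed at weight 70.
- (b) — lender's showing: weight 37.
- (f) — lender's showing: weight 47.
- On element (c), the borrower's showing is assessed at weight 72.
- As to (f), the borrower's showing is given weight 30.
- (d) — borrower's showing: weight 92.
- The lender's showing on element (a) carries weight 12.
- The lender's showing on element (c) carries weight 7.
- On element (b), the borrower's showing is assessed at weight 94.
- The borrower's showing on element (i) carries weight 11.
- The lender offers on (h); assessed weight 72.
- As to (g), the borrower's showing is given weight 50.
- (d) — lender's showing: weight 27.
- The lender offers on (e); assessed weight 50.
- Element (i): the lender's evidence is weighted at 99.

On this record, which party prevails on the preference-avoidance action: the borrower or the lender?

borrower

— Issue I —
At Stage I.1 the borrower must meet a preponderance (weight exceeds 53): on (a) the weight is 70 less the opposing 12 gives net 58, > 53, so (a) meets the standard; on (b) the weight is 94 less the opposing 37 gives net 57, which does exceed 53, so (b) meets the standard.
  Stage I.1 is satisfied; the borrower continues to bear the burden.
At Stage I.2 the borrower must meet a preponderance (weight exceeds 53): on (c) the weight is 72 less the opposing 7 gives net 65, > 53, so (c) meets the standard.
  All elements met at the final stage.
With every stage satisfied, the borrower prevails on this issue.
— Issue II —
Stage II.1 (borrower, the balance of probabilities, weight is at least 48): (d) net 92−27=65 ≥ 48 — meets.
  The borrower carries Stage II.1; the lender now bears the burden.
Stage II.2 (lender, a production showing, weight is at least 24): (e) net 50−27=23 < 24 — fails; (f) net 47−30=17 < 24 — fails.
  Not every element is met, so the lender fails to carry Stage II.2.
So the borrower prevails on this issue.
— Issue III —
Stage III.1 — burden on borrower; standard: a more-likely-than-not showing (weight is at least 50).
    (g): 50 ≥ 50 [met]
  Stage III.1 is satisfied; the onus moves to the lender.
Stage III.2 — burden on lender; standard: a substantially-more-likely showing (weight is at least 72).
    (h): 72 ≥ 72 [met]
    (i): 99 − 11 = 88 ≥ 72 [met]
  All elements met at the final stage.
With every stage satisfied, the lender prevails on this issue.
Per-issue: Issue I → borrower; Issue II → borrower; Issue III → lender. The borrower must prevail on a majority of issues; overall, the borrower prevails.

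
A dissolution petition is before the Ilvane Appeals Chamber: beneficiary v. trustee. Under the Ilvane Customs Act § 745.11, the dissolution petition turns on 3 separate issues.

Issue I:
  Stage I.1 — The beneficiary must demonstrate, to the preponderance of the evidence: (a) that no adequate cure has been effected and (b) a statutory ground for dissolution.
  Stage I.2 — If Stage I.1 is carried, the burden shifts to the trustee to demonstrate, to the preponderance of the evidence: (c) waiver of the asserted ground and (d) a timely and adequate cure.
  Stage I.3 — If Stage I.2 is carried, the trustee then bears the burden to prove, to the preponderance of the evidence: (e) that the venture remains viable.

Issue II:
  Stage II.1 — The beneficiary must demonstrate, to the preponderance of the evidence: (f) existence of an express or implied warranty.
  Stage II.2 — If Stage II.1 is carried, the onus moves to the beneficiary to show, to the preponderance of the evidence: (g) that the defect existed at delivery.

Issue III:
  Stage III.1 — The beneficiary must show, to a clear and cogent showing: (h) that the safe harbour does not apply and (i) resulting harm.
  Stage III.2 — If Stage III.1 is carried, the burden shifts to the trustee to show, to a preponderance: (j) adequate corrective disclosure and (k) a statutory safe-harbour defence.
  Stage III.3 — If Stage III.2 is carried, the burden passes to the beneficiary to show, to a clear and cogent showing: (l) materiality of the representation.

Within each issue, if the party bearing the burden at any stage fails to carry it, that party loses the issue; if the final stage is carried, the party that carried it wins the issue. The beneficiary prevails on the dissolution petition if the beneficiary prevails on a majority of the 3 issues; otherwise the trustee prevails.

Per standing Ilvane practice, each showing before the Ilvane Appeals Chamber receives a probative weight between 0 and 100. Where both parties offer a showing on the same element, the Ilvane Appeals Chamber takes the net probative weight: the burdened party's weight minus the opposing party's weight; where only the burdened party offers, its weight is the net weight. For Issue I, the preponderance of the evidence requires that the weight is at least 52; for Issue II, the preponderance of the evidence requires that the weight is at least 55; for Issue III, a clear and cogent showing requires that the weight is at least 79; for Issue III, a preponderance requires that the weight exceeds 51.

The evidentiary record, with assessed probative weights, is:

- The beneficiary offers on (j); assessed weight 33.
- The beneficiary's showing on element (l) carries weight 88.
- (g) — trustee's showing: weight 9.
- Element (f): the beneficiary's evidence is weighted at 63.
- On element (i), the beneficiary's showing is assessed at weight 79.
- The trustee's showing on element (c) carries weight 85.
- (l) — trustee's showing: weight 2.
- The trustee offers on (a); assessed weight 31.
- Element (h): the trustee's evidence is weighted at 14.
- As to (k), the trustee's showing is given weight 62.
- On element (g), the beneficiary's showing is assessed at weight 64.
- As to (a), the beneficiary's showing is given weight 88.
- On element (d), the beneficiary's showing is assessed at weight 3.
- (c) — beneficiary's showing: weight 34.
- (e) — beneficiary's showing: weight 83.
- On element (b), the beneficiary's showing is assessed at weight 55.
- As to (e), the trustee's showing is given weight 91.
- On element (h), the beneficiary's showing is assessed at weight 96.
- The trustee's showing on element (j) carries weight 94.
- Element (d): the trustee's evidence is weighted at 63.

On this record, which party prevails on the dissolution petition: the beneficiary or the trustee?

— Issue I —
Stage I.1 (beneficiary, the preponderance of the evidence, weight is at least 52): (a) net 88−31=57 ≥ 52 — meets; (b) 55 ≥ 52 — meets.
  Stage I.1 carried; the burden shifts to the trustee.
Stage I.2 (trustee, the preponderance of the evidence, weight is at least 52): (c) net 85−34=51 < 52 — fails; (d) net 63−3=60 ≥ 52 — meets.
  Not every element is met, so the trustee fails to carry Stage I.2.
So the beneficiary prevails on this issue.
— Issue II —
Stage II.1 — burden on beneficiary; standard: the preponderance of the evidence (weight is at least 55).
    (f): 63 ≥ 55 [met]
  Stage II.1 carried; the burden remains with the beneficiary.
Stage II.2 — burden on beneficiary; standard: the preponderance of the evidence (weight is at least 55).
    (g): 64 − 9 = 55 ≥ 55 [met]
  The beneficiary carries the last stage.
With every stage satisfied, the beneficiary prevails on this issue.
— Issue III —
At Stage III.1 the beneficiary must meet a clear and cogent showing (weight is at least 79): on (h) the weight is 96 less the opposing 14 gives net 82, which does reach 79, so (h) meets the standard; on (i) the weight is 79, which does reach 79, so (i) meets the standard.
  All elements met. The burden passes to the trustee.
At Stage III.2 the trustee must meet a preponderance (weight exceeds 51): on (j) the weight is 94 less the opposing 33 gives net 61, > 51, so (j) meets the standard; on (k) the weight is 62, which does exceed 51, so (k) meets the standard.
  All elements met. The burden passes to the beneficiary.
At Stage III.3 the beneficiary must meet a clear and cogent showing (weight is at least 79): on (l) the weight is 88 less the opposing 2 gives net 86, ≥ 79, so (l) meets the standard.
  All elements met at the final stage.
Every stage carried; the beneficiary prevails on this issue.
Per-issue: Issue I → beneficiary; Issue II → beneficiary; Issue III → beneficiary. The beneficiary must prevail on a majority of issues; overall, the beneficiary prevails.

beneficiary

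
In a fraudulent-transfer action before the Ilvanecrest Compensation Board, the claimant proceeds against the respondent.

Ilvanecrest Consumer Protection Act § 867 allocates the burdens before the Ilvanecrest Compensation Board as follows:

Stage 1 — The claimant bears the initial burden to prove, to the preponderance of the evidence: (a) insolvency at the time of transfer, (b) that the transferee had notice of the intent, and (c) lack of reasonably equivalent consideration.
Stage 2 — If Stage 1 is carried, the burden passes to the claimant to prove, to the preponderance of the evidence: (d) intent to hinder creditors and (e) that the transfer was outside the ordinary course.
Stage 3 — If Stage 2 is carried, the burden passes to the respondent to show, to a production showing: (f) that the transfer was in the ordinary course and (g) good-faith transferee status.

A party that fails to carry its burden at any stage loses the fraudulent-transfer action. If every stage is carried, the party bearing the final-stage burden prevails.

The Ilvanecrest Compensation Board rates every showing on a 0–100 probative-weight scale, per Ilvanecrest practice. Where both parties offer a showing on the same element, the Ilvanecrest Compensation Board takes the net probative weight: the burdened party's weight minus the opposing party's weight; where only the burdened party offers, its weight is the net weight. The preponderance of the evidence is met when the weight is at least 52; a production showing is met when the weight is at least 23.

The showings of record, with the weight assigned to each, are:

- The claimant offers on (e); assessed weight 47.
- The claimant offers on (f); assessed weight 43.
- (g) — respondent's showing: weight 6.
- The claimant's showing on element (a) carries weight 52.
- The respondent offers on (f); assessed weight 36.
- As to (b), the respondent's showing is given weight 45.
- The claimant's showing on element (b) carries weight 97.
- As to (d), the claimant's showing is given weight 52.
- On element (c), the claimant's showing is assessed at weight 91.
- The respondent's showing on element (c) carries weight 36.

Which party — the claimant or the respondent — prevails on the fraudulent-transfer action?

respondent

Stage 1 (claimant, the preponderance of the evidence, weight is at least 52): (a) 52 ≥ 52 — meets; (b) net 97−45=52 ≥ 52 — meets; (c) net 91−36=55 ≥ 52 — meets.
  Stage 1 is satisfied; the claimant continues to bear the burden.
Stage 2 (claimant, the preponderance of the evidence, weight is at least 52): (d) 52 ≥ 52 — meets; (e) 47 < 52 — fails.
  The claimant does not carry Stage 2.
So the respondent prevails.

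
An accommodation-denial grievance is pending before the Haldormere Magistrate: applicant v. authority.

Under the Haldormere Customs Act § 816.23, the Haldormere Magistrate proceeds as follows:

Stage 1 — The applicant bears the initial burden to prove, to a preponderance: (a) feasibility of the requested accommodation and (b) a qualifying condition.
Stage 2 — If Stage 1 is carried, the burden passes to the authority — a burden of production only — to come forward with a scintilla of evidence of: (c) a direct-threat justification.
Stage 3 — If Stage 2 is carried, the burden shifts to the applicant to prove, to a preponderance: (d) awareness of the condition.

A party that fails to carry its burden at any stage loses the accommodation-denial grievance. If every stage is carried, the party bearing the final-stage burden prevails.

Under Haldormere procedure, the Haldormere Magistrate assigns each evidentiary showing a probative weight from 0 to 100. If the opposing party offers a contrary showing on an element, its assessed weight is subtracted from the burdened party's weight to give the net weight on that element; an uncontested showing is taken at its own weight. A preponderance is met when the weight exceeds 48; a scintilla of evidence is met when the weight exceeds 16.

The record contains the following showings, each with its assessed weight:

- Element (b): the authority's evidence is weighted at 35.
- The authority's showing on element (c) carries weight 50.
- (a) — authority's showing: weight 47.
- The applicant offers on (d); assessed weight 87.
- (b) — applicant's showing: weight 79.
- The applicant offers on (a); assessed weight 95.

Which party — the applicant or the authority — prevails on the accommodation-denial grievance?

Stage 1 — burden on applicant; standard: a preponderance (weight exceeds 48).
    (a): 95 − 47 = 48 ≤ 48 [not met]
    (b): 79 − 35 = 44 ≤ 48 [not met]
  Not every element is met, so the applicant fails to carry Stage 1.
The analysis ends at Stage 1; the authority prevails.

authority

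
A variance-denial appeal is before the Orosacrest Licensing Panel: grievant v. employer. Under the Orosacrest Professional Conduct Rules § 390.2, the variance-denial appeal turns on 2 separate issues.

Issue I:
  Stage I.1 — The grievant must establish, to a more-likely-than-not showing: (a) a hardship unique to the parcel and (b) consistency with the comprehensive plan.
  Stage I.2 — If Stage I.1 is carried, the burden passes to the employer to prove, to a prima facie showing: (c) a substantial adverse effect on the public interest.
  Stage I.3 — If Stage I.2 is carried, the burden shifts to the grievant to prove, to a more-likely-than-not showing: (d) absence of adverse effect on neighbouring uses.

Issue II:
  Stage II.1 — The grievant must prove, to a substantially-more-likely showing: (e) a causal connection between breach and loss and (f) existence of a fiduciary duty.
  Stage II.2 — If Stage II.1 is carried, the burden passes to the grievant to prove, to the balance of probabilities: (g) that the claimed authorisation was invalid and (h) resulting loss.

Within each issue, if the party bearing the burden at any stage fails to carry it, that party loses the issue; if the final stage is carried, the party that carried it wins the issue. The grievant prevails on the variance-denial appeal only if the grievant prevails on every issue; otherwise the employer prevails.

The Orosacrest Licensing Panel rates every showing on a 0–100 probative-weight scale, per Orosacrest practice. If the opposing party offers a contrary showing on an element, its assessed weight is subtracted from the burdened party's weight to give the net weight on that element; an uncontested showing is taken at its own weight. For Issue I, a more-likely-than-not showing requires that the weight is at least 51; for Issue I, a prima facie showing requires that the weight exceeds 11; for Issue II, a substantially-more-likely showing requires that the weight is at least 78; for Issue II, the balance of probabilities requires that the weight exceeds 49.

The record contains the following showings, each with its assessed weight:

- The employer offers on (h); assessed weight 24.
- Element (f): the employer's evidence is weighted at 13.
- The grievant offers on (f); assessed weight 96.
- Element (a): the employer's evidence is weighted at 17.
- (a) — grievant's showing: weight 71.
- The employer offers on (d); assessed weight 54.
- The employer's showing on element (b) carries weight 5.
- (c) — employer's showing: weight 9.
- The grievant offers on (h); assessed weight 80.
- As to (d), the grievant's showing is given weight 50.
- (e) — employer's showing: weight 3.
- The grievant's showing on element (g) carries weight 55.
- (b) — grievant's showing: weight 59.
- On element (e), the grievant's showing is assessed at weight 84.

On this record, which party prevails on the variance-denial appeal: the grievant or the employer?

— Issue I —
Stage I.1 — burden on grievant; standard: a more-likely-than-not showing (weight is at least 51).
    (a): 71 − 17 = 54 ≥ 51 [met]
    (b): 59 − 5 = 54 ≥ 51 [met]
  Stage I.1 is satisfied; the onus moves to the employer.
Stage I.2 — burden on employer; standard: a prima facie showing (weight exceeds 11).
    (c): 9 ≤ 11 [not met]
  Stage I.2 not carried; the employer fails its burden.
The analysis ends at Stage I.2; the grievant prevails on this issue.
— Issue II —
Stage II.1 — burden on grievant; standard: a substantially-more-likely showing (weight is at least 78).
    (e): 84 − 3 = 81 ≥ 78 [met]
    (f): 96 − 13 = 83 ≥ 78 [met]
  All elements met. The grievant retains the burden for Stage II.2.
Stage II.2 — burden on grievant; standard: the balance of probabilities (weight exceeds 49).
    (g): 55 > 49 [met]
    (h): 80 − 24 = 56 > 49 [met]
  All elements met at the final stage.
Every stage carried; the grievant prevails on this issue.
Per-issue: Issue I → grievant; Issue II → grievant. The grievant must prevail on every issue; overall, the grievant prevails.

grievant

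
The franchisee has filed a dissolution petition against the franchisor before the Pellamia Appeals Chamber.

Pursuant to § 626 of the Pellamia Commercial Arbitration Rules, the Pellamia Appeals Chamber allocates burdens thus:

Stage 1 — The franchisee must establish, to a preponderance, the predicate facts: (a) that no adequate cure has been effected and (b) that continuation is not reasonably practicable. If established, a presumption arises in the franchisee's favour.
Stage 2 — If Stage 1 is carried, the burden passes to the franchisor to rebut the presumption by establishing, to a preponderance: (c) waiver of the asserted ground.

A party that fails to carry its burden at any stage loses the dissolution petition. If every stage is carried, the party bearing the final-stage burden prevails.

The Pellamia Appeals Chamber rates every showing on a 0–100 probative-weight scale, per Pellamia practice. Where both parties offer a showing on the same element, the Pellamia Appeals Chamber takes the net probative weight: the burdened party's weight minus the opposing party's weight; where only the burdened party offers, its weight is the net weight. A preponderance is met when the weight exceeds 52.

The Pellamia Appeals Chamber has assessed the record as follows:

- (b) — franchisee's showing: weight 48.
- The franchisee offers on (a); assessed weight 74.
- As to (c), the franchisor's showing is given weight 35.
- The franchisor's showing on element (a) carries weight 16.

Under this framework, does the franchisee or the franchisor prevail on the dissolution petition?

Stage 1 (franchisee, a preponderance, weight exceeds 52): (a) net 74−16=58 > 52 — meets; (b) 48 ≤ 52 — fails.
  Stage 1 not carried; the franchisee fails its burden.
So the franchisor prevails.

franchisor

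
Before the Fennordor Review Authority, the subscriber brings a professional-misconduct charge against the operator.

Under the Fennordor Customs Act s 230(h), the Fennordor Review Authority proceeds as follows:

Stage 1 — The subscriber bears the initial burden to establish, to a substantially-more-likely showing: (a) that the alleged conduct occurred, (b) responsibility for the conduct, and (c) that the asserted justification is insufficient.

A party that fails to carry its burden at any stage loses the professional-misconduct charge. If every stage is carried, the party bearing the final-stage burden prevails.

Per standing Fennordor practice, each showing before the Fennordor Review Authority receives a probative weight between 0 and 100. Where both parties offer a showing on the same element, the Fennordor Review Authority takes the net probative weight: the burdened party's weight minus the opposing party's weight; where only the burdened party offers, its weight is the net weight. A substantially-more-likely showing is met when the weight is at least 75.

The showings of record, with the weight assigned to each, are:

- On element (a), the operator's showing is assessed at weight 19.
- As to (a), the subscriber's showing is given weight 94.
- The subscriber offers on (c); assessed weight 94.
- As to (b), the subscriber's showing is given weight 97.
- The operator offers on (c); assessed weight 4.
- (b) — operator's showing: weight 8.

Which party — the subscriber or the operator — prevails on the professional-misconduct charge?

At Stage 1 the subscriber must meet a substantially-more-likely showing (weight is at least 75): on (a) the weight is 94 less the opposing 19 gives net 75, which does reach 75, so (a) meets the standard; on (b) the weight is 97 less the opposing 8 gives net 89, which does reach 75, so (b) meets the standard; on (c) the weight is 94 less the opposing 4 gives net 90, which does reach 75, so (c) meets the standard.
  Stage 1 carried; the final stage is satisfied.
With every stage satisfied, the subscriber prevails.

subscriber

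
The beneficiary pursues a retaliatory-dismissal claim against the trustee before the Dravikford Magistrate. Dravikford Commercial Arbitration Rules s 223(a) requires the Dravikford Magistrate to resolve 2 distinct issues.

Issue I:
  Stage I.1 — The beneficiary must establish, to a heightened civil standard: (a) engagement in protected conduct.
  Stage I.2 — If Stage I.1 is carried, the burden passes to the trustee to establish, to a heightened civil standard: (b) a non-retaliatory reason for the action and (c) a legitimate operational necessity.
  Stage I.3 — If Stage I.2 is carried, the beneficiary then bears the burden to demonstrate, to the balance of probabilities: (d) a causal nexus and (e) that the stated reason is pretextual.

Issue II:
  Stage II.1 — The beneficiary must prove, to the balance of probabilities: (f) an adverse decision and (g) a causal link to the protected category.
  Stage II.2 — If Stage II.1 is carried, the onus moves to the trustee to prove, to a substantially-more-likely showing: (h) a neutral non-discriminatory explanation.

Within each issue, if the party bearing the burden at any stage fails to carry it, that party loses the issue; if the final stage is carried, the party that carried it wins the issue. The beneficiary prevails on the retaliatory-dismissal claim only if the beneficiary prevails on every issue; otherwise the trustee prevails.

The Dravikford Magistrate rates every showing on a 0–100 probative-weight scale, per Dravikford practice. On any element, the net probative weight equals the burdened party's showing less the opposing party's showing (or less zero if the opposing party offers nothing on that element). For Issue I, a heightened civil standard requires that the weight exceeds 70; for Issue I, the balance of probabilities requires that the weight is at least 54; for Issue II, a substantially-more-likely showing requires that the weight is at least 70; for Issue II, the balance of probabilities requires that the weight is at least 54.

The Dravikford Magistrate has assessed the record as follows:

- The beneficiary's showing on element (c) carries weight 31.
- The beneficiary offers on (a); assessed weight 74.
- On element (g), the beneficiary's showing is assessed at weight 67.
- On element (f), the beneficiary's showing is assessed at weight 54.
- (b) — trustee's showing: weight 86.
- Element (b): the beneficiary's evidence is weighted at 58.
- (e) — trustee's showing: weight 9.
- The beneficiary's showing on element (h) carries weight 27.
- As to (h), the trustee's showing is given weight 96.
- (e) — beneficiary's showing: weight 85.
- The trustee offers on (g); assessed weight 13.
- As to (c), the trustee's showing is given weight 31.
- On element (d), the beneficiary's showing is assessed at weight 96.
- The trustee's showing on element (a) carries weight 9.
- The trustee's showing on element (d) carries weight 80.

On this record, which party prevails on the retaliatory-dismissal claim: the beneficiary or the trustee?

— Issue I —
At Stage I.1 the beneficiary must meet a heightened civil standard (weight exceeds 70): on (a) the weight is 74 less the opposing 9 gives net 65, ≤ 70, so (a) does not meet the standard.
  Stage I.1 not carried; the beneficiary fails its burden.
So the trustee prevails on this issue.
— Issue II —
At Stage II.1 the beneficiary must meet the balance of probabilities (weight is at least 54): on (f) the weight is 54, ≥ 54, so (f) meets the standard; on (g) the weight is 67 less the opposing 13 gives net 54, which does reach 54, so (g) meets the standard.
  Stage II.1 carried; the burden shifts to the trustee.
At Stage II.2 the trustee must meet a substantially-more-likely showing (weight is at least 70): on (h) the weight is 96 less the opposing 27 gives net 69, < 70, so (h) does not meet the standard.
  Stage II.2 not carried; the trustee fails its burden.
The analysis ends at Stage II.2; the beneficiary prevails on this issue.
Per-issue: Issue I → trustee; Issue II → beneficiary. The beneficiary must prevail on every issue; overall, the trustee prevails.

trustee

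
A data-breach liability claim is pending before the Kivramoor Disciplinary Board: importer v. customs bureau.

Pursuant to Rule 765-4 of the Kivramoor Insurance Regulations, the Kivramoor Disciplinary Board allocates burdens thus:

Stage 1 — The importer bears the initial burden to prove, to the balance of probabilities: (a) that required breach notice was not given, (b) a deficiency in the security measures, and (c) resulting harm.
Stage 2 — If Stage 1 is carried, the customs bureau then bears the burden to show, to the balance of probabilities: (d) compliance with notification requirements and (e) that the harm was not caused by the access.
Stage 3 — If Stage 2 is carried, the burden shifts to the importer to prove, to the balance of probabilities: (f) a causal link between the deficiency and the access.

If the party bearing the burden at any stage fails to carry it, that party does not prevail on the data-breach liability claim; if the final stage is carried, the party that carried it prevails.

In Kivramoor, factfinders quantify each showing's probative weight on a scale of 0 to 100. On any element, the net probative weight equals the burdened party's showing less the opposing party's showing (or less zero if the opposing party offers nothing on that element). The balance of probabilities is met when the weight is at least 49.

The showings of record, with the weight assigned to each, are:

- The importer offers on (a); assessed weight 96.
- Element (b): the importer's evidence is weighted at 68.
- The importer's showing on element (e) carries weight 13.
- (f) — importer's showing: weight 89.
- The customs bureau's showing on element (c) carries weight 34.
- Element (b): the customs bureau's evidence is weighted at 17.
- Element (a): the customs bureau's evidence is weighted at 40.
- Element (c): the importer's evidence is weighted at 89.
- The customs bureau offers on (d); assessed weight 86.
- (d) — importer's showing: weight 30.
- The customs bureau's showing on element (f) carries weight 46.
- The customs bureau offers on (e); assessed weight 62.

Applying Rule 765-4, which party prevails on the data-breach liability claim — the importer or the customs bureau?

customs bureau

Stage 1 — burden on importer; standard: the balance of probabilities (weight is at least 49).
    (a): 96 − 40 = 56 ≥ 49 [met]
    (b): 68 − 17 = 51 ≥ 49 [met]
    (c): 89 − 34 = 55 ≥ 49 [met]
  All elements met. The burden passes to the customs bureau.
Stage 2 — burden on customs bureau; standard: the balance of probabilities (weight is at least 49).
    (d): 86 − 30 = 56 ≥ 49 [met]
    (e): 62 − 13 = 49 ≥ 49 [met]
  All elements met. The burden passes to the importer.
Stage 3 — burden on importer; standard: the balance of probabilities (weight is at least 49).
    (f): 89 − 46 = 43 < 49 [not met]
  Not every element is met, so the importer fails to carry Stage 3.
So the customs bureau prevails.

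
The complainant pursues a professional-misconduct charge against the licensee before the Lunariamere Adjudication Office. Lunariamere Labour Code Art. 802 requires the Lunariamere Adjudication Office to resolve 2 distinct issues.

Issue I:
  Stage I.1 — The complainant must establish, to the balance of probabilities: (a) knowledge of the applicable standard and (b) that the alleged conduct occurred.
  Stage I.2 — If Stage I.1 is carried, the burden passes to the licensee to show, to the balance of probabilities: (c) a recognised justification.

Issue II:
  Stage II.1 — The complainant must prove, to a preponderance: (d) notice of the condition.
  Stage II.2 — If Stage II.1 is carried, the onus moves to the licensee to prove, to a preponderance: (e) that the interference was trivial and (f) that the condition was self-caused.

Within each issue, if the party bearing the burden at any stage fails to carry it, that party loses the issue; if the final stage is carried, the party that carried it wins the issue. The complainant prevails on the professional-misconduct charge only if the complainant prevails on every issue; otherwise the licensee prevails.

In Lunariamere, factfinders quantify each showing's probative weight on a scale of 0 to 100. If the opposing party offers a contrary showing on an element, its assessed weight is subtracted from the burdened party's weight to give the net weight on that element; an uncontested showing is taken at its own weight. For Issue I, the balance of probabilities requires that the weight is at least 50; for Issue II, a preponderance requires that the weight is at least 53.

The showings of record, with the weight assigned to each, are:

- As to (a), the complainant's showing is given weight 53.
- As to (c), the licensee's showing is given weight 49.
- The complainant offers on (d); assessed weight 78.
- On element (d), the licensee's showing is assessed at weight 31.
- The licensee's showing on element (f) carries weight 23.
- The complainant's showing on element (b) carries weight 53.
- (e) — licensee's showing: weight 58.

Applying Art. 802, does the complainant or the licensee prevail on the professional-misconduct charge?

licensee

— Issue I —
Stage I.1 — burden on complainant; standard: the balance of probabilities (weight is at least 50).
    (a): 53 ≥ 50 [met]
    (b): 53 ≥ 50 [met]
  All elements met. The burden passes to the licensee.
Stage I.2 — burden on licensee; standard: the balance of probabilities (weight is at least 50).
    (c): 49 < 50 [not met]
  Not every element is met, so the licensee fails to carry Stage I.2.
The complainant prevails on this issue.
— Issue II —
Stage II.1 — burden on complainant; standard: a preponderance (weight is at least 53).
    (d): 78 − 31 = 47 < 53 [not met]
  Stage II.1 not carried; the complainant fails its burden.
The analysis ends at Stage II.1; the licensee prevails on this issue.
Per-issue: Issue I → complainant; Issue II → licensee. The complainant must prevail on every issue; overall, the licensee prevails.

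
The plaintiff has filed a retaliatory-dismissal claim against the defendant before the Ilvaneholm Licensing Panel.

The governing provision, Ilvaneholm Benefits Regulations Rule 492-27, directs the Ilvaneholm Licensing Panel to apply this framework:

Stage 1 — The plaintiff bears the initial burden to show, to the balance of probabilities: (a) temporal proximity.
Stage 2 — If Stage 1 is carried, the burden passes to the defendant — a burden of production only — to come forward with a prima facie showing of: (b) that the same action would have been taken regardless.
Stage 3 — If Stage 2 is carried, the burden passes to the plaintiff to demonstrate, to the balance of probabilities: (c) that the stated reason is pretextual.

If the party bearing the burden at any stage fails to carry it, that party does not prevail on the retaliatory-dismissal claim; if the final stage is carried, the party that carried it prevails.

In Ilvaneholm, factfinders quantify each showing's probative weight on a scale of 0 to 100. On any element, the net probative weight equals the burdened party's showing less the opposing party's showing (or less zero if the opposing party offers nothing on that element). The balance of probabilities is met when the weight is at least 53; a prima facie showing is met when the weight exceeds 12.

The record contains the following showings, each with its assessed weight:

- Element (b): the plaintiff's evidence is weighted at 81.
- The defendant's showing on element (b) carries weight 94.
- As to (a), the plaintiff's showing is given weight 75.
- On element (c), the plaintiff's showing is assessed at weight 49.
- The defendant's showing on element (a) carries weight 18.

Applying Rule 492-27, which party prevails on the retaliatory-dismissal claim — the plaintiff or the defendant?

Stage 1 (plaintiff, the balance of probabilities, weight is at least 53): (a) net 75−18=57 ≥ 53 — meets.
  The plaintiff carries Stage 1; the defendant now bears the burden.
Stage 2 (defendant, a prima facie showing, weight exceeds 12): (b) net 94−81=13 > 12 — meets.
  The defendant carries Stage 2; the plaintiff now bears the burden.
Stage 3 (plaintiff, the balance of probabilities, weight is at least 53): (c) 49 < 53 — fails.
  Stage 3 not carried; the plaintiff fails its burden.
The analysis ends at Stage 3; the defendant prevails.

defendant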